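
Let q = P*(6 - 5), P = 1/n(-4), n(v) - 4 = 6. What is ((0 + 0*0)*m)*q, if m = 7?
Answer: 0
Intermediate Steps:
n(v) = 10 (n(v) = 4 + 6 = 10)
P = ⅒ (P = 1/10 = ⅒ ≈ 0.10000)
q = ⅒ (q = (6 - 5)/10 = (⅒)*1 = ⅒ ≈ 0.10000)
((0 + 0*0)*m)*q = ((0 + 0*0)*7)*(⅒) = ((0 + 0)*7)*(⅒) = (0*7)*(⅒) = 0*(⅒) = 0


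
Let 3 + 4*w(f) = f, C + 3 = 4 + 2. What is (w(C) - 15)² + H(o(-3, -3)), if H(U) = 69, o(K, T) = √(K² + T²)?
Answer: 294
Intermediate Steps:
C = 3 (C = -3 + (4 + 2) = -3 + 6 = 3)
w(f) = -¾ + f/4
(w(C) - 15)² + H(o(-3, -3)) = ((-¾ + (¼)*3) - 15)² + 69 = ((-¾ + ¾) - 15)² + 69 = (0 - 15)² + 69 = (-15)² + 69 = 225 + 69 = 294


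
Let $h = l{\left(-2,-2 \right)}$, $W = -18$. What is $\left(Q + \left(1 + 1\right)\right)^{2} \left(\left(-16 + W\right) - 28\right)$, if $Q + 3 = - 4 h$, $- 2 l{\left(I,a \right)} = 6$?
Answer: $-7502$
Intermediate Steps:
$l{\left(I,a \right)} = -3$ ($l{\left(I,a \right)} = \left(- \frac{1}{2}\right) 6 = -3$)
$h = -3$
$Q = 9$ ($Q = -3 - -12 = -3 + 12 = 9$)
$\left(Q + \left(1 + 1\right)\right)^{2} \left(\left(-16 + W\right) - 28\right) = \left(9 + \left(1 + 1\right)\right)^{2} \left(\left(-16 - 18\right) - 28\right) = \left(9 + 2\right)^{2} \left(-34 - 28\right) = 11^{2} \left(-62\right) = 121 \left(-62\right) = -7502$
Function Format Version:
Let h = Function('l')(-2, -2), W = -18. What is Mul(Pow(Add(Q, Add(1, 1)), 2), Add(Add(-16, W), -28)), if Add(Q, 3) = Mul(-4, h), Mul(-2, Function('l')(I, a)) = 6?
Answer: -7502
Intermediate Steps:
Function('l')(I, a) = -3 (Function('l')(I, a) = Mul(Rational(-1, 2), 6) = -3)
h = -3
Q = 9 (Q = Add(-3, Mul(-4, -3)) = Add(-3, 12) = 9)
Mul(Pow(Add(Q, Add(1, 1)), 2), Add(Add(-16, W), -28)) = Mul(Pow(Add(9, Add(1, 1)), 2), Add(Add(-16, -18), -28)) = Mul(Pow(Add(9, 2), 2), Add(-34, -28)) = Mul(Pow(11, 2), -62) = Mul(121, -62) = -7502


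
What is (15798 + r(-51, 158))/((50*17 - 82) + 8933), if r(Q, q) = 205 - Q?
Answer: 16054/9701 ≈ 1.6549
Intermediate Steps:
(15798 + r(-51, 158))/((50*17 - 82) + 8933) = (15798 + (205 - 1*(-51)))/((50*17 - 82) + 8933) = (15798 + (205 + 51))/((850 - 82) + 8933) = (15798 + 256)/(768 + 8933) = 16054/9701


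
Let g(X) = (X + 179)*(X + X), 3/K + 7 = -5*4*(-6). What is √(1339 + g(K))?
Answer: √17219071/113 ≈ 36.722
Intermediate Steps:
K = 3/113 (K = 3/(-7 - 5*4*(-6)) = 3/(-7 - 20*(-6)) = 3/(-7 + 120) = 3/113 ≈ 0.026549)
g(X) = 2*X*(179 + X) (g(X) = (179 + X)*(2*X) = 2*X*(179 + X))
√(1339 + g(K)) = √(1339 + 2*(3/113)*(179 + 3/113)) = √(1339 + 2*(3/113)*(20230/113)) = √(1339 + 121380/12769) = √(17219071/12769) = √17219071/113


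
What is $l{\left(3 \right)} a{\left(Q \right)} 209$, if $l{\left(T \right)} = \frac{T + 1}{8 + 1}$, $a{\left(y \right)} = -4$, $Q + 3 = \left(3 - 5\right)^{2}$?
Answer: $- \frac{3344}{9} \approx -371.56$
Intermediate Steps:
$Q = 1$ ($Q = -3 + \left(3 - 5\right)^{2} = -3 + \left(-2\right)^{2} = -3 + 4 = 1$)
$l{\left(T \right)} = \frac{1}{9} + \frac{T}{9}$ ($l{\left(T \right)} = \frac{1 + T}{9} = \left(1 + T\right) \frac{1}{9} = \frac{1}{9} + \frac{T}{9}$)
$l{\left(3 \right)} a{\left(Q \right)} 209 = \left(\frac{1}{9} + \frac{1}{9} \cdot 3\right) \left(-4\right) 209 = \left(\frac{1}{9} + \frac{1}{3}\right) \left(-4\right) 209 = \frac{4}{9} \left(-4\right) 209 = \left(- \frac{16}{9}\right) 209 = - \frac{3344}{9}$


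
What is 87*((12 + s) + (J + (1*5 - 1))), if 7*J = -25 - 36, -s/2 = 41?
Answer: -45501/7 ≈ -6500.1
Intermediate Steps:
s = -82 (s = -2*41 = -82)
J = -61/7 (J = (-25 - 36)/7 = (1/7)*(-61) = -61/7 ≈ -8.7143)
87*((12 + s) + (J + (1*5 - 1))) = 87*((12 - 82) + (-61/7 + (1*5 - 1))) = 87*(-70 + (-61/7 + (5 - 1))) = 87*(-70 + (-61/7 + 4)) = 87*(-70 - 33/7) = 87*(-523/7) = -45501/7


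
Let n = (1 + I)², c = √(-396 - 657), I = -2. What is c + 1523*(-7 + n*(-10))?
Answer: -25891 + 9*I*√13 ≈ -25891.0 + 32.45*I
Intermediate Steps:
c = 9*I*√13 (c = √(-1053) = 9*I*√13 ≈ 32.45*I)
n = 1 (n = (1 - 2)² = (-1)² = 1)
c + 1523*(-7 + n*(-10)) = 9*I*√13 + 1523*(-7 + 1*(-10)) = 9*I*√13 + 1523*(-7 - 10) = 9*I*√13 + 1523*(-17) = 9*I*√13 - 25891 = -25891 + 9*I*√13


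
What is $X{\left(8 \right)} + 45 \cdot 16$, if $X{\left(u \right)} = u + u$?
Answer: $736$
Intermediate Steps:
$X{\left(u \right)} = 2 u$
$X{\left(8 \right)} + 45 \cdot 16 = 2 \cdot 8 + 45 \cdot 16 = 16 + 720 = 736$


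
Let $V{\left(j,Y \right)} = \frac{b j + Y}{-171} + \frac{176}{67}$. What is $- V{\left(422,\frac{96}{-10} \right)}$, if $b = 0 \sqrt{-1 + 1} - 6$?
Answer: $- \frac{111324}{6365} \approx -17.49$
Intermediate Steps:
$b = -6$ ($b = 0 \sqrt{0} - 6 = 0 \cdot 0 - 6 = 0 - 6 = -6$)
$V{\left(j,Y \right)} = \frac{176}{67} - \frac{Y}{171} + \frac{2 j}{57}$ ($V{\left(j,Y \right)} = \frac{- 6 j + Y}{-171} + \frac{176}{67} = \left(Y - 6 j\right) \left(- \frac{1}{171}\right) + 176 \cdot \frac{1}{67} = \left(- \frac{Y}{171} + \frac{2 j}{57}\right) + \frac{176}{67} = \frac{176}{67} - \frac{Y}{171} + \frac{2 j}{57}$)
$- V{\left(422,\frac{96}{-10} \right)} = - (\frac{176}{67} - \frac{96 \frac{1}{-10}}{171} + \frac{2}{57} \cdot 422) = - (\frac{176}{67} - \frac{96 \left(- \frac{1}{10}\right)}{171} + \frac{844}{57}) = - (\frac{176}{67} - - \frac{16}{285} + \frac{844}{57}) = - (\frac{176}{67} + \frac{16}{285} + \frac{844}{57}) = \left(-1\right) \frac{111324}{6365} = - \frac{111324}{6365}$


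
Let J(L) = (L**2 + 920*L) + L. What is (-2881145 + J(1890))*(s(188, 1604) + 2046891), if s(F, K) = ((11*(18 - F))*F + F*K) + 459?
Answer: 4856826687590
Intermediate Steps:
J(L) = L**2 + 921*L
s(F, K) = 459 + F*K + F*(198 - 11*F) (s(F, K) = ((198 - 11*F)*F + F*K) + 459 = (F*(198 - 11*F) + F*K) + 459 = (F*K + F*(198 - 11*F)) + 459 = 459 + F*K + F*(198 - 11*F))
(-2881145 + J(1890))*(s(188, 1604) + 2046891) = (-2881145 + 1890*(921 + 1890))*((459 - 11*188**2 + 198*188 + 188*1604) + 2046891) = (-2881145 + 1890*2811)*((459 - 11*35344 + 37224 + 301552) + 2046891) = (-2881145 + 5312790)*((459 - 388784 + 37224 + 301552) + 2046891) = 2431645*(-49549 + 2046891) = 2431645*1997342 = 4856826687590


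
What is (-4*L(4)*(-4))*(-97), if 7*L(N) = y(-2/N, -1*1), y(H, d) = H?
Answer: 776/7 ≈ 110.86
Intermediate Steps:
L(N) = -2/(7*N) (L(N) = (-2/N)/7 = -2/(7*N))
(-4*L(4)*(-4))*(-97) = (-(-8)/(7*4)*(-4))*(-97) = (-4*(-1/14)*(-4))*(-97) = ((2/7)*(-4))*(-97) = -8/7*(-97) = 776/7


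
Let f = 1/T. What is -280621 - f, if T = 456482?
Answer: -128098435323/456482 ≈ -2.8062e+5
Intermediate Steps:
f = 1/456482 ≈ 2.1907e-6
-280621 - f = -280621 - 1*1/456482 = -280621 - 1/456482 = -128098435323/456482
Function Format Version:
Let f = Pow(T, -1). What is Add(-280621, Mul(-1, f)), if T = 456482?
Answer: Rational(-128098435323, 456482) ≈ -2.8062e+5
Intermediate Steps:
f = Rational(1, 456482) (f = Pow(456482, -1) = Rational(1, 456482) ≈ 2.1907e-6)
Add(-280621, Mul(-1, f)) = Add(-280621, Mul(-1, Rational(1, 456482))) = Add(-280621, Rational(-1, 456482)) = Rational(-128098435323, 456482)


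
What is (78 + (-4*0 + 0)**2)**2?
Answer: 6084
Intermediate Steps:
(78 + (-4*0 + 0)**2)**2 = (78 + (0 + 0)**2)**2 = (78 + 0**2)**2 = (78 + 0)**2 = 78**2 = 6084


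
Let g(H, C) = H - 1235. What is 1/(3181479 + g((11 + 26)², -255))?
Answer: 1/3181613 ≈ 3.1431e-7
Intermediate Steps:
g(H, C) = -1235 + H
1/(3181479 + g((11 + 26)², -255)) = 1/(3181479 + (-1235 + (11 + 26)²)) = 1/(3181479 + (-1235 + 37²)) = 1/(3181479 + (-1235 + 1369)) = 1/(3181479 + 134) = 1/3181613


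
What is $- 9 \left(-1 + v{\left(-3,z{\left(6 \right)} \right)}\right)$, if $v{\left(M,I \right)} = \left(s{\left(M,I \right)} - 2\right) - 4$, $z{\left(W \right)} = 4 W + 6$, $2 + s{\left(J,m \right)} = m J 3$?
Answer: $2511$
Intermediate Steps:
$s{\left(J,m \right)} = -2 + 3 J m$ ($s{\left(J,m \right)} = -2 + m J 3 = -2 + J m 3 = -2 + 3 J m$)
$z{\left(W \right)} = 6 + 4 W$
$v{\left(M,I \right)} = -8 + 3 I M$ ($v{\left(M,I \right)} = \left(\left(-2 + 3 M I\right) - 2\right) - 4 = \left(\left(-2 + 3 I M\right) - 2\right) - 4 = \left(-4 + 3 I M\right) - 4 = -8 + 3 I M$)
$- 9 \left(-1 + v{\left(-3,z{\left(6 \right)} \right)}\right) = - 9 \left(-1 + \left(-8 + 3 \left(6 + 4 \cdot 6\right) \left(-3\right)\right)\right) = - 9 \left(-1 + \left(-8 + 3 \left(6 + 24\right) \left(-3\right)\right)\right) = - 9 \left(-1 + \left(-8 + 3 \cdot 30 \left(-3\right)\right)\right) = - 9 \left(-1 - 278\right) = \left(-9\right) \left(-279\right) = 2511$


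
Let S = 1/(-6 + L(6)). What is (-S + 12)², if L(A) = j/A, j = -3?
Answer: 24964/169 ≈ 147.72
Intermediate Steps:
L(A) = -3/A
S = -2/13 (S = 1/(-6 - 3/6) = 1/(-6 - 3*⅙) = 1/(-6 - ½) = 1/(-13/2) = -2/13 ≈ -0.15385)
(-S + 12)² = (-1*(-2/13) + 12)² = (2/13 + 12)² = (158/13)² = 24964/169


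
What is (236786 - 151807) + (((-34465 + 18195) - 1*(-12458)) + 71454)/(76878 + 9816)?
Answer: 3683618534/43347 ≈ 84980.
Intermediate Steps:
(236786 - 151807) + (((-34465 + 18195) - 1*(-12458)) + 71454)/(76878 + 9816) = 84979 + ((-16270 + 12458) + 71454)/86694 = 84979 + (-3812 + 71454)*(1/86694) = 84979 + 67642*(1/86694) = 84979 + 33821/43347 = 3683618534/43347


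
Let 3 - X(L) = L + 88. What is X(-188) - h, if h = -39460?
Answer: 39563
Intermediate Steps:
X(L) = -85 - L (X(L) = 3 - (L + 88) = 3 - (88 + L) = 3 + (-88 - L) = -85 - L)
X(-188) - h = (-85 - 1*(-188)) - 1*(-39460) = (-85 + 188) + 39460 = 103 + 39460 = 39563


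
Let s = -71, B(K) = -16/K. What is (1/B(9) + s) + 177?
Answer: 1687/16 ≈ 105.44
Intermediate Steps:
(1/B(9) + s) + 177 = (1/(-16/9) - 71) + 177 = (-9/16 - 71) + 177 = -1145/16 + 177 = 1687/16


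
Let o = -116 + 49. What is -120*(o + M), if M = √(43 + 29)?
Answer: 8040 - 720*√2 ≈ 7021.8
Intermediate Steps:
o = -67
M = 6*√2 (M = √72 = 6*√2 ≈ 8.4853)
-120*(o + M) = -120*(-67 + 6*√2) = 8040 - 720*√2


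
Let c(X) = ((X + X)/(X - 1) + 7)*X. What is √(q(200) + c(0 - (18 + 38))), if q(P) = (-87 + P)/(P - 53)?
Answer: I*√8866901/133 ≈ 22.389*I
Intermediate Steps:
q(P) = (-87 + P)/(-53 + P)
c(X) = X*(7 + 2*X/(-1 + X)) (c(X) = ((2*X)/(-1 + X) + 7)*X = (2*X/(-1 + X) + 7)*X = (7 + 2*X/(-1 + X))*X = X*(7 + 2*X/(-1 + X)))
√(q(200) + c(0 - (18 + 38))) = √((-87 + 200)/(-53 + 200) + (0 - (18 + 38))*(-7 + 9*(0 - (18 + 38)))/(-1 + (0 - (18 + 38)))) = √(113/147 + (0 - 1*56)*(-7 + 9*(0 - 1*56))/(-1 + (0 - 1*56))) = √((1/147)*113 + (0 - 56)*(-7 + 9*(0 - 56))/(-1 + (0 - 56))) = √(113/147 - 56*(-7 + 9*(-56))/(-1 - 56)) = √(113/147 - 56*(-7 - 504)/(-57)) = √(113/147 - 56*(-1/57)*(-511)) = √(113/147 - 28616/57) = √(-466679/931) = I*√8866901/133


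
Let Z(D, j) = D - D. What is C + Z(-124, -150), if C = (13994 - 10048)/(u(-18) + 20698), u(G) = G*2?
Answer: 1973/10331 ≈ 0.19098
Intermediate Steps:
u(G) = 2*G
C = 1973/10331 (C = (13994 - 10048)/(2*(-18) + 20698) = 3946/(-36 + 20698) = 3946/20662 = 3946*(1/20662) = 1973/10331 ≈ 0.19098)
Z(D, j) = 0
C + Z(-124, -150) = 1973/10331 + 0 = 1973/10331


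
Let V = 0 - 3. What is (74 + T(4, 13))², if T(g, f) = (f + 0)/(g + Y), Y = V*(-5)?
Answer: 2013561/361 ≈ 5577.7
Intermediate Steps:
V = -3
Y = 15 (Y = -3*(-5) = 15)
T(g, f) = f/(15 + g) (T(g, f) = (f + 0)/(g + 15) = f/(15 + g))
(74 + T(4, 13))² = (74 + 13/(15 + 4))² = (74 + 13/19)² = (1419/19)² = 2013561/361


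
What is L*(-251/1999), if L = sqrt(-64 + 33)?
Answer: -251*I*sqrt(31)/1999 ≈ -0.6991*I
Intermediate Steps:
L = I*sqrt(31) (L = sqrt(-31) = I*sqrt(31) ≈ 5.5678*I)
L*(-251/1999) = (I*sqrt(31))*(-251/1999) = -251*I*sqrt(31)/1999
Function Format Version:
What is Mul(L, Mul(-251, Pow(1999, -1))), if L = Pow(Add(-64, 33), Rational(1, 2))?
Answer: Mul(Rational(-251, 1999), I, Pow(31, Rational(1, 2))) ≈ Mul(-0.69910, I)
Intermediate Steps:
L = Mul(I, Pow(31, Rational(1, 2))) (L = Pow(-31, Rational(1, 2)) = Mul(I, Pow(31, Rational(1, 2))) ≈ Mul(5.5678, I))
Mul(L, Mul(-251, Pow(1999, -1))) = Mul(Mul(I, Pow(31, Rational(1, 2))), Mul(-251, Pow(1999, -1))) = Mul(Mul(I, Pow(31, Rational(1, 2))), Mul(-251, Rational(1, 1999))) = Mul(Mul(I, Pow(31, Rational(1, 2))), Rational(-251, 1999)) = Mul(Rational(-251, 1999), I, Pow(31, Rational(1, 2)))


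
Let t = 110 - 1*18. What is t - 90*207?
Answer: -18538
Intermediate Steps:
t = 92 (t = 110 - 18 = 92)
t - 90*207 = 92 - 90*207 = 92 - 18630 = -18538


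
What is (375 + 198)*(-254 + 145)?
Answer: -62457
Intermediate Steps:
(375 + 198)*(-254 + 145) = 573*(-109) = -62457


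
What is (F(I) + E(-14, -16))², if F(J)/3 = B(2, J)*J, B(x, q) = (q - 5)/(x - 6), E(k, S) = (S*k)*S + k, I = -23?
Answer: 16654561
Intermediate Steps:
E(k, S) = k + k*S² (E(k, S) = k*S² + k = k + k*S²)
B(x, q) = (-5 + q)/(-6 + x)
F(J) = 3*J*(5/4 - J/4) (F(J) = 3*(((-5 + J)/(-6 + 2))*J) = 3*(((-5 + J)/(-4))*J) = 3*((-(-5 + J)/4)*J) = 3*((5/4 - J/4)*J) = 3*(J*(5/4 - J/4)) = 3*J*(5/4 - J/4))
(F(I) + E(-14, -16))² = ((¾)*(-23)*(5 - 1*(-23)) - 14*(1 + (-16)²))² = ((¾)*(-23)*(5 + 23) - 14*(1 + 256))² = ((¾)*(-23)*28 - 14*257)² = (-483 - 3598)² = (-4081)² = 16654561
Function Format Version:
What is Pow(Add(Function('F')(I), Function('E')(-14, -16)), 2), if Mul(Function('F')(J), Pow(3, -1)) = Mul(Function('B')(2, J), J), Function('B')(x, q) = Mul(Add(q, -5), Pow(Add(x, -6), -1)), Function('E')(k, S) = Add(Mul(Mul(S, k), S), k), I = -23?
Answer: 16654561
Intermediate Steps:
Function('E')(k, S) = Add(k, Mul(k, Pow(S, 2))) (Function('E')(k, S) = Add(Mul(k, Pow(S, 2)), k) = Add(k, Mul(k, Pow(S, 2))))
Function('B')(x, q) = Mul(Pow(Add(-6, x), -1), Add(-5, q)) (Function('B')(x, q) = Mul(Add(-5, q), Pow(Add(-6, x), -1)) = Mul(Pow(Add(-6, x), -1), Add(-5, q)))
Function('F')(J) = Mul(3, J, Add(Rational(5, 4), Mul(Rational(-1, 4), J))) (Function('F')(J) = Mul(3, Mul(Mul(Pow(Add(-6, 2), -1), Add(-5, J)), J)) = Mul(3, Mul(Mul(Pow(-4, -1), Add(-5, J)), J)) = Mul(3, Mul(Mul(Rational(-1, 4), Add(-5, J)), J)) = Mul(3, Mul(Add(Rational(5, 4), Mul(Rational(-1, 4), J)), J)) = Mul(3, Mul(J, Add(Rational(5, 4), Mul(Rational(-1, 4), J)))) = Mul(3, J, Add(Rational(5, 4), Mul(Rational(-1, 4), J))))
Pow(Add(Function('F')(I), Function('E')(-14, -16)), 2) = Pow(Add(Mul(Rational(3, 4), -23, Add(5, Mul(-1, -23))), Mul(-14, Add(1, Pow(-16, 2)))), 2) = Pow(Add(Mul(Rational(3, 4), -23, Add(5, 23)), Mul(-14, Add(1, 256))), 2) = Pow(Add(Mul(Rational(3, 4), -23, 28), Mul(-14, 257)), 2) = Pow(Add(-483, -3598), 2) = Pow(-4081, 2) = 16654561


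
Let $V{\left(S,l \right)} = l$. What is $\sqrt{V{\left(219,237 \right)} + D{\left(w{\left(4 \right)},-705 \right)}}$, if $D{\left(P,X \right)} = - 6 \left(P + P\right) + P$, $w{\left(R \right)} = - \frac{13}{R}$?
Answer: $\frac{\sqrt{1091}}{2} \approx 16.515$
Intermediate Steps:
$D{\left(P,X \right)} = - 11 P$ ($D{\left(P,X \right)} = - 6 \cdot 2 P + P = - 12 P + P = - 11 P$)
$\sqrt{V{\left(219,237 \right)} + D{\left(w{\left(4 \right)},-705 \right)}} = \sqrt{237 - 11 \left(- \frac{13}{4}\right)} = \sqrt{237 - 11 \left(\left(-13\right) \frac{1}{4}\right)} = \sqrt{237 - - \frac{143}{4}} = \sqrt{237 + \frac{143}{4}} = \sqrt{\frac{1091}{4}} = \frac{\sqrt{1091}}{2}$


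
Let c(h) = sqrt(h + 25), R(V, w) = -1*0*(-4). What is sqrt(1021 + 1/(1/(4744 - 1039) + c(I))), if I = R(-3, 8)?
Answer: sqrt(350488781026)/18526 ≈ 31.956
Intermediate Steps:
R(V, w) = 0 (R(V, w) = 0*(-4) = 0)
I = 0
c(h) = sqrt(25 + h)
sqrt(1021 + 1/(1/(4744 - 1039) + c(I))) = sqrt(1021 + 1/(1/(4744 - 1039) + sqrt(25 + 0))) = sqrt(1021 + 1/(1/3705 + sqrt(25))) = sqrt(1021 + 1/(1/3705 + 5)) = sqrt(1021 + 1/(18526/3705)) = sqrt(1021 + 3705/18526) = sqrt(18918751/18526) = sqrt(350488781026)/18526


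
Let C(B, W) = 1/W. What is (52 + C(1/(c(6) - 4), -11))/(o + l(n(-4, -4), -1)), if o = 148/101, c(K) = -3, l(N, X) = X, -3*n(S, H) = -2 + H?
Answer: 57671/517 ≈ 111.55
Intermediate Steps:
n(S, H) = ⅔ - H/3 (n(S, H) = -(-2 + H)/3 = ⅔ - H/3)
o = 148/101 (o = 148*(1/101) = 148/101 ≈ 1.4653)
C(B, W) = 1/W
(52 + C(1/(c(6) - 4), -11))/(o + l(n(-4, -4), -1)) = (52 + 1/(-11))/(148/101 - 1) = (52 - 1/11)/(47/101) = (571/11)*(101/47) = 57671/517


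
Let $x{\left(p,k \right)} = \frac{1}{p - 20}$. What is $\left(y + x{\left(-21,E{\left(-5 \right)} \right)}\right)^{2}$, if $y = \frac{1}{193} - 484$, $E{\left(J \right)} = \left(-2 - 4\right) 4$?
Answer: $\frac{14669237041936}{62615569} \approx 2.3427 \cdot 10^{5}$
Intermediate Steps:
$E{\left(J \right)} = -24$ ($E{\left(J \right)} = \left(-6\right) 4 = -24$)
$x{\left(p,k \right)} = \frac{1}{-20 + p}$
$y = - \frac{93411}{193}$ ($y = \frac{1}{193} - 484 = - \frac{93411}{193} \approx -483.99$)
$\left(y + x{\left(-21,E{\left(-5 \right)} \right)}\right)^{2} = \left(- \frac{93411}{193} + \frac{1}{-20 - 21}\right)^{2} = \left(- \frac{93411}{193} + \frac{1}{-41}\right)^{2} = \left(- \frac{93411}{193} - \frac{1}{41}\right)^{2} = \left(- \frac{3830044}{7913}\right)^{2} = \frac{14669237041936}{62615569}$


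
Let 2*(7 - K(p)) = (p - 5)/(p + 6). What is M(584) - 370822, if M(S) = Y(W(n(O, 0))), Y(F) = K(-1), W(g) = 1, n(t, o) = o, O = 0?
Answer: -1854072/5 ≈ -3.7081e+5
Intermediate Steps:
K(p) = 7 - (-5 + p)/(2*(6 + p)) (K(p) = 7 - (p - 5)/(2*(p + 6)) = 7 - (-5 + p)/(2*(6 + p)))
Y(F) = 38/5 (Y(F) = (89 + 13*(-1))/(2*(6 - 1)) = (1/2)*(89 - 13)/5 = (1/2)*(1/5)*76 = 38/5)
M(S) = 38/5
M(584) - 370822 = 38/5 - 370822 = -1854072/5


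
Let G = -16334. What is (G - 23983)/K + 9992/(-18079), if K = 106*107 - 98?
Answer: -280413697/67760092 ≈ -4.1383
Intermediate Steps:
K = 11244 (K = 11342 - 98 = 11244)
(G - 23983)/K + 9992/(-18079) = (-16334 - 23983)/11244 + 9992/(-18079) = -40317*1/11244 + 9992*(-1/18079) = -13439/3748 - 9992/18079 = -280413697/67760092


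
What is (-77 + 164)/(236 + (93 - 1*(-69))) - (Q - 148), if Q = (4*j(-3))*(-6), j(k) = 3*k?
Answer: -26977/398 ≈ -67.781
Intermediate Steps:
Q = 216 (Q = (4*(3*(-3)))*(-6) = (4*(-9))*(-6) = -36*(-6) = 216)
(-77 + 164)/(236 + (93 - 1*(-69))) - (Q - 148) = (-77 + 164)/(236 + (93 - 1*(-69))) - (216 - 148) = 87/(236 + (93 + 69)) - 1*68 = 87/(236 + 162) - 68 = 87/398 - 68 = -26977/398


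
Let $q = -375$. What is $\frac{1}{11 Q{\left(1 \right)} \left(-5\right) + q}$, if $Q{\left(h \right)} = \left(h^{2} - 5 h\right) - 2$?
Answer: $- \frac{1}{45} \approx -0.022222$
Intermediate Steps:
$Q{\left(h \right)} = -2 + h^{2} - 5 h$
$\frac{1}{11 Q{\left(1 \right)} \left(-5\right) + q} = \frac{1}{11 \left(-2 + 1^{2} - 5\right) \left(-5\right) - 375} = \frac{1}{11 \left(-2 + 1 - 5\right) \left(-5\right) - 375} = \frac{1}{11 \left(-6\right) \left(-5\right) - 375} = \frac{1}{\left(-66\right) \left(-5\right) - 375} = \frac{1}{330 - 375} = \frac{1}{-45} = - \frac{1}{45}$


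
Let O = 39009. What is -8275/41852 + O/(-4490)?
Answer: -834879709/93957740 ≈ -8.8857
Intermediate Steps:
-8275/41852 + O/(-4490) = -8275/41852 + 39009/(-4490) = -8275*1/41852 + 39009*(-1/4490) = -8275/41852 - 39009/4490 = -834879709/93957740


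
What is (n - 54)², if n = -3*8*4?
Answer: 22500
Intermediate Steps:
n = -96 (n = -24*4 = -96)
(n - 54)² = (-96 - 54)² = (-150)² = 22500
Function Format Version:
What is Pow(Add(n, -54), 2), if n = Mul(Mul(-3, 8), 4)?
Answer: 22500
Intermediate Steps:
n = -96 (n = Mul(-24, 4) = -96)
Pow(Add(n, -54), 2) = Pow(Add(-96, -54), 2) = Pow(-150, 2) = 22500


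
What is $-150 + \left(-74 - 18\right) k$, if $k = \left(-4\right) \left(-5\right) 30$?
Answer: $-55350$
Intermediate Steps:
$k = 600$ ($k = 20 \cdot 30 = 600$)
$-150 + \left(-74 - 18\right) k = -150 + \left(-74 - 18\right) 600 = -150 - 55200 = -55350$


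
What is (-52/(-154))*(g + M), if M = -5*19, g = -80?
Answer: -650/11 ≈ -59.091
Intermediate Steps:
M = -95
(-52/(-154))*(g + M) = (-52/(-154))*(-80 - 95) = -52*(-1/154)*(-175) = (26/77)*(-175) = -650/11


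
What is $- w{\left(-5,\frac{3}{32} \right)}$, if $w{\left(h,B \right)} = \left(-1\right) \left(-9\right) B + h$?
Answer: $\frac{133}{32} \approx 4.1563$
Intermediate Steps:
$w{\left(h,B \right)} = h + 9 B$ ($w{\left(h,B \right)} = 9 B + h = h + 9 B$)
$- w{\left(-5,\frac{3}{32} \right)} = - (-5 + 9 \cdot \frac{3}{32}) = - (-5 + \frac{27}{32}) = \left(-1\right) \left(- \frac{133}{32}\right) = \frac{133}{32}$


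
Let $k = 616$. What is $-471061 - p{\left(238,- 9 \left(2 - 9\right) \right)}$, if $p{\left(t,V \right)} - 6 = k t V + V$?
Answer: $-9707434$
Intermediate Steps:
$p{\left(t,V \right)} = 6 + V + 616 V t$ ($p{\left(t,V \right)} = 6 + \left(616 t V + V\right) = 6 + \left(616 V t + V\right) = 6 + \left(V + 616 V t\right) = 6 + V + 616 V t$)
$-471061 - p{\left(238,- 9 \left(2 - 9\right) \right)} = -471061 - \left(6 - 9 \left(2 - 9\right) + 616 \left(- 9 \left(2 - 9\right)\right) 238\right) = -471061 - \left(6 - -63 + 616 \left(\left(-9\right) \left(-7\right)\right) 238\right) = -471061 - \left(6 + 63 + 616 \cdot 63 \cdot 238\right) = -471061 - \left(6 + 63 + 9236304\right) = -471061 - 9236373 = -9707434$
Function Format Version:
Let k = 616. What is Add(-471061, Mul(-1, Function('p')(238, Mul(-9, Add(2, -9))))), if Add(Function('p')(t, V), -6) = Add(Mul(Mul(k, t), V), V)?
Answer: -9707434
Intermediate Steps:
Function('p')(t, V) = Add(6, V, Mul(616, V, t)) (Function('p')(t, V) = Add(6, Add(Mul(Mul(616, t), V), V)) = Add(6, Add(Mul(616, V, t), V)) = Add(6, Add(V, Mul(616, V, t))) = Add(6, V, Mul(616, V, t)))
Add(-471061, Mul(-1, Function('p')(238, Mul(-9, Add(2, -9))))) = Add(-471061, Mul(-1, Add(6, Mul(-9, Add(2, -9)), Mul(616, Mul(-9, Add(2, -9)), 238)))) = Add(-471061, Mul(-1, Add(6, Mul(-9, -7), Mul(616, Mul(-9, -7), 238)))) = Add(-471061, Mul(-1, Add(6, 63, Mul(616, 63, 238)))) = Add(-471061, Mul(-1, Add(6, 63, 9236304))) = Add(-471061, Mul(-1, 9236373)) = Add(-471061, -9236373) = -9707434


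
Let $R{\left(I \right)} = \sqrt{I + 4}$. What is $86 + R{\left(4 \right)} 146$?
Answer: $86 + 292 \sqrt{2} \approx 498.95$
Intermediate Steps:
$R{\left(I \right)} = \sqrt{4 + I}$
$86 + R{\left(4 \right)} 146 = 86 + \sqrt{4 + 4} \cdot 146 = 86 + \sqrt{8} \cdot 146 = 86 + 2 \sqrt{2} \cdot 146 = 86 + 292 \sqrt{2}$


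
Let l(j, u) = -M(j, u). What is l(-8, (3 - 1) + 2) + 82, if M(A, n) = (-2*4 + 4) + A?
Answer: 94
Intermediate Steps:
M(A, n) = -4 + A (M(A, n) = (-8 + 4) + A = -4 + A)
l(j, u) = 4 - j (l(j, u) = -(-4 + j) = 4 - j)
l(-8, (3 - 1) + 2) + 82 = (4 - 1*(-8)) + 82 = (4 + 8) + 82 = 12 + 82 = 94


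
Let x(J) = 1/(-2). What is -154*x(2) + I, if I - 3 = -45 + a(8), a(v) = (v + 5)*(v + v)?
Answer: 243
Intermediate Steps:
a(v) = 2*v*(5 + v) (a(v) = (5 + v)*(2*v) = 2*v*(5 + v))
I = 166 (I = 3 + (-45 + 2*8*(5 + 8)) = 3 + (-45 + 2*8*13) = 3 + (-45 + 208) = 3 + 163 = 166)
x(J) = -½
-154*x(2) + I = -154*(-½) + 166 = 77 + 166 = 243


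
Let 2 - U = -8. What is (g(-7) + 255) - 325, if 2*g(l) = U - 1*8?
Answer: -69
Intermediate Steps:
U = 10 (U = 2 - 1*(-8) = 2 + 8 = 10)
g(l) = 1 (g(l) = (10 - 1*8)/2 = (10 - 8)/2 = (1/2)*2 = 1)
(g(-7) + 255) - 325 = (1 + 255) - 325 = 256 - 325 = -69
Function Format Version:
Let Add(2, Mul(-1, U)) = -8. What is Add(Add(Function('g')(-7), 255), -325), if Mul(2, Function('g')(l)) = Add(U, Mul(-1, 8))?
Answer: -69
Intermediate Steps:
U = 10 (U = Add(2, Mul(-1, -8)) = Add(2, 8) = 10)
Function('g')(l) = 1 (Function('g')(l) = Mul(Rational(1, 2), Add(10, Mul(-1, 8))) = Mul(Rational(1, 2), Add(10, -8)) = Mul(Rational(1, 2), 2) = 1)
Add(Add(Function('g')(-7), 255), -325) = Add(Add(1, 255), -325) = Add(256, -325) = -69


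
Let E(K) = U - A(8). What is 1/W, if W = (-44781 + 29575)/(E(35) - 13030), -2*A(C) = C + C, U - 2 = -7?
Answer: 13027/15206 ≈ 0.85670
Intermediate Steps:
U = -5 (U = 2 - 7 = -5)
A(C) = -C (A(C) = -(C + C)/2 = -C)
E(K) = 3 (E(K) = -5 - (-1)*8 = -5 - 1*(-8) = -5 + 8 = 3)
W = 15206/13027 (W = (-44781 + 29575)/(3 - 13030) = -15206/(-13027) = -15206*(-1/13027) = 15206/13027 ≈ 1.1673)
1/W = 1/(15206/13027) = 13027/15206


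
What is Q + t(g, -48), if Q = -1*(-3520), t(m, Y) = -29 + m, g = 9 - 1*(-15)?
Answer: 3515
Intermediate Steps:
g = 24 (g = 9 + 15 = 24)
Q = 3520
Q + t(g, -48) = 3520 + (-29 + 24) = 3520 - 5 = 3515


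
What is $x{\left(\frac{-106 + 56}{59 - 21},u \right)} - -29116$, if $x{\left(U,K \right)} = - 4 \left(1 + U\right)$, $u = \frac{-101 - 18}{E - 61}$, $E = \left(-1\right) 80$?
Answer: $\frac{553228}{19} \approx 29117.0$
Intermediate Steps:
$E = -80$
$u = \frac{119}{141}$ ($u = \frac{-101 - 18}{-80 - 61} = - \frac{119}{-141} = \left(-119\right) \left(- \frac{1}{141}\right) = \frac{119}{141} \approx 0.84397$)
$x{\left(U,K \right)} = -4 - 4 U$
$x{\left(\frac{-106 + 56}{59 - 21},u \right)} - -29116 = \left(-4 - 4 \frac{-106 + 56}{59 - 21}\right) - -29116 = \left(-4 - 4 \left(- \frac{50}{38}\right)\right) + 29116 = \left(-4 - 4 \left(\left(-50\right) \frac{1}{38}\right)\right) + 29116 = \left(-4 - - \frac{100}{19}\right) + 29116 = \left(-4 + \frac{100}{19}\right) + 29116 = \frac{24}{19} + 29116 = \frac{553228}{19}$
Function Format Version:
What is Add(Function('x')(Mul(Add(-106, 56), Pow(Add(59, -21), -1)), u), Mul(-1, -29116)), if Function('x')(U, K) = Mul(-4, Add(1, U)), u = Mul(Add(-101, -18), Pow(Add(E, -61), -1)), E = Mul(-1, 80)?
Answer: Rational(553228, 19) ≈ 29117.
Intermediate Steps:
E = -80
u = Rational(119, 141) (u = Mul(Add(-101, -18), Pow(Add(-80, -61), -1)) = Mul(-119, Pow(-141, -1)) = Mul(-119, Rational(-1, 141)) = Rational(119, 141) ≈ 0.84397)
Function('x')(U, K) = Add(-4, Mul(-4, U))
Add(Function('x')(Mul(Add(-106, 56), Pow(Add(59, -21), -1)), u), Mul(-1, -29116)) = Add(Add(-4, Mul(-4, Mul(Add(-106, 56), Pow(Add(59, -21), -1)))), Mul(-1, -29116)) = Add(Add(-4, Mul(-4, Mul(-50, Pow(38, -1)))), 29116) = Add(Add(-4, Mul(-4, Mul(-50, Rational(1, 38)))), 29116) = Add(Add(-4, Mul(-4, Rational(-25, 19))), 29116) = Add(Add(-4, Rational(100, 19)), 29116) = Add(Rational(24, 19), 29116) = Rational(553228, 19)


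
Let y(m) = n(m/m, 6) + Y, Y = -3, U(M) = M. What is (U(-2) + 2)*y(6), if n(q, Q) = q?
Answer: 0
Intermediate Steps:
y(m) = -2 (y(m) = m/m - 3 = 1 - 3 = -2)
(U(-2) + 2)*y(6) = (-2 + 2)*(-2) = 0*(-2) = 0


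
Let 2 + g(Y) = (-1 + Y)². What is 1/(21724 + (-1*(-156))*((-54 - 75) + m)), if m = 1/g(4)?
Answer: 7/11356 ≈ 0.00061641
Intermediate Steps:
g(Y) = -2 + (-1 + Y)²
m = ⅐ (m = 1/(-2 + (-1 + 4)²) = 1/(-2 + 3²) = 1/(-2 + 9) = 1/7 = ⅐ ≈ 0.14286)
1/(21724 + (-1*(-156))*((-54 - 75) + m)) = 1/(21724 + (-1*(-156))*((-54 - 75) + ⅐)) = 1/(21724 + 156*(-129 + ⅐)) = 1/(21724 + 156*(-902/7)) = 1/(21724 - 140712/7) = 1/(11356/7) = 7/11356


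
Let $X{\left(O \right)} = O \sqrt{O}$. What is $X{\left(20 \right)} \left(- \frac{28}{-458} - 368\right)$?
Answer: $- \frac{3370320 \sqrt{5}}{229} \approx -32909.0$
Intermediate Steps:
$X{\left(O \right)} = O^{\frac{3}{2}}$
$X{\left(20 \right)} \left(- \frac{28}{-458} - 368\right) = 20^{\frac{3}{2}} \left(- \frac{28}{-458} - 368\right) = 40 \sqrt{5} \left(\left(-28\right) \left(- \frac{1}{458}\right) - 368\right) = 40 \sqrt{5} \left(\frac{14}{229} - 368\right) = 40 \sqrt{5} \left(- \frac{84258}{229}\right) = - \frac{3370320 \sqrt{5}}{229}$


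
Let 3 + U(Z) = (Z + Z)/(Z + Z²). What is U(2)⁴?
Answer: 2401/81 ≈ 29.642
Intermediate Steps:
U(Z) = -3 + 2*Z/(Z + Z²) (U(Z) = -3 + (Z + Z)/(Z + Z²) = -3 + (2*Z)/(Z + Z²) = -3 + 2*Z/(Z + Z²))
U(2)⁴ = ((-1 - 3*2)/(1 + 2))⁴ = ((-1 - 6)/3)⁴ = ((⅓)*(-7))⁴ = (-7/3)⁴ = 2401/81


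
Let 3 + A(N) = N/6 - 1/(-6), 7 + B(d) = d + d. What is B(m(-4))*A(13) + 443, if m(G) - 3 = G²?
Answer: 1267/3 ≈ 422.33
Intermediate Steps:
m(G) = 3 + G²
B(d) = -7 + 2*d (B(d) = -7 + (d + d) = -7 + 2*d)
A(N) = -17/6 + N/6 (A(N) = -3 + (N/6 - 1/(-6)) = -3 + (N*(⅙) - 1*(-⅙)) = -3 + (N/6 + ⅙) = -3 + (⅙ + N/6) = -17/6 + N/6)
B(m(-4))*A(13) + 443 = (-7 + 2*(3 + (-4)²))*(-17/6 + (⅙)*13) + 443 = (-7 + 2*(3 + 16))*(-17/6 + 13/6) + 443 = (-7 + 2*19)*(-⅔) + 443 = (-7 + 38)*(-⅔) + 443 = 31*(-⅔) + 443 = -62/3 + 443 = 1267/3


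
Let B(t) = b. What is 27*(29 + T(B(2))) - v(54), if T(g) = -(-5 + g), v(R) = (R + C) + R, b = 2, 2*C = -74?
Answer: 793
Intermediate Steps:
C = -37 (C = (½)*(-74) = -37)
B(t) = 2
v(R) = -37 + 2*R (v(R) = (R - 37) + R = (-37 + R) + R = -37 + 2*R)
T(g) = 5 - g
27*(29 + T(B(2))) - v(54) = 27*(29 + (5 - 1*2)) - (-37 + 2*54) = 27*(29 + (5 - 2)) - (-37 + 108) = 27*(29 + 3) - 1*71 = 27*32 - 71 = 864 - 71 = 793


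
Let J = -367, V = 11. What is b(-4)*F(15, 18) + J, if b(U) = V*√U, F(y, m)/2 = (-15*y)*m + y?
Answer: -367 - 177540*I ≈ -367.0 - 1.7754e+5*I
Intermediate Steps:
F(y, m) = 2*y - 30*m*y (F(y, m) = 2*((-15*y)*m + y) = 2*(-15*m*y + y) = 2*(y - 15*m*y) = 2*y - 30*m*y)
b(U) = 11*√U
b(-4)*F(15, 18) + J = (11*√(-4))*(2*15*(1 - 15*18)) - 367 = (11*(2*I))*(2*15*(1 - 270)) - 367 = (22*I)*(2*15*(-269)) - 367 = (22*I)*(-8070) - 367 = -177540*I - 367 = -367 - 177540*I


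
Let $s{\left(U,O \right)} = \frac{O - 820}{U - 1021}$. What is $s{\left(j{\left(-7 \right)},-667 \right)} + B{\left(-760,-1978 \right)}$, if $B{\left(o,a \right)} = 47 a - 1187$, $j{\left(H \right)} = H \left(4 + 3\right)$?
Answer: $- \frac{100742223}{1070} \approx -94152.0$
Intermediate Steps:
$j{\left(H \right)} = 7 H$ ($j{\left(H \right)} = H 7 = 7 H$)
$B{\left(o,a \right)} = -1187 + 47 a$
$s{\left(U,O \right)} = \frac{-820 + O}{-1021 + U}$
$s{\left(j{\left(-7 \right)},-667 \right)} + B{\left(-760,-1978 \right)} = \frac{-820 - 667}{-1021 + 7 \left(-7\right)} + \left(-1187 + 47 \left(-1978\right)\right) = \frac{1}{-1021 - 49} \left(-1487\right) - 94153 = \frac{1}{-1070} \left(-1487\right) - 94153 = \left(- \frac{1}{1070}\right) \left(-1487\right) - 94153 = \frac{1487}{1070} - 94153 = - \frac{100742223}{1070}$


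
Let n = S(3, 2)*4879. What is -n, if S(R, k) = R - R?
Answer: 0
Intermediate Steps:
S(R, k) = 0
n = 0 (n = 0*4879 = 0)
-n = -1*0 = 0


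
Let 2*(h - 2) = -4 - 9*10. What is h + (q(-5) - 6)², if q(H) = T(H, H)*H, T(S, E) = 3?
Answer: 396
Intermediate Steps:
q(H) = 3*H
h = -45 (h = 2 + (-4 - 9*10)/2 = 2 + (-4 - 90)/2 = 2 + (½)*(-94) = 2 - 47 = -45)
h + (q(-5) - 6)² = -45 + (3*(-5) - 6)² = -45 + (-15 - 6)² = -45 + (-21)² = -45 + 441 = 396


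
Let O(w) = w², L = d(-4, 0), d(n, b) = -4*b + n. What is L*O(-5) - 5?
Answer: -105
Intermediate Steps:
d(n, b) = n - 4*b
L = -4 (L = -4 - 4*0 = -4 + 0 = -4)
L*O(-5) - 5 = -4*(-5)² - 5 = -4*25 - 5 = -100 - 5 = -105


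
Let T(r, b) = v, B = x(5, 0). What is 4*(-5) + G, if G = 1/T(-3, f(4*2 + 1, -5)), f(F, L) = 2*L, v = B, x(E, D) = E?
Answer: -99/5 ≈ -19.800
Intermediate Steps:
B = 5
v = 5
T(r, b) = 5
G = ⅕ (G = 1/5 = ⅕ ≈ 0.20000)
4*(-5) + G = 4*(-5) + ⅕ = -20 + ⅕ = -99/5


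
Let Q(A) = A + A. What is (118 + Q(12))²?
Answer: 20164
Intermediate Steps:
Q(A) = 2*A
(118 + Q(12))² = (118 + 2*12)² = (118 + 24)² = 142² = 20164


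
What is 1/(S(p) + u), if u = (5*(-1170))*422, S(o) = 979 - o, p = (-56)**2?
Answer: -1/2470857 ≈ -4.0472e-7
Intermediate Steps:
p = 3136
u = -2468700 (u = -5850*422 = -2468700)
1/(S(p) + u) = 1/((979 - 1*3136) - 2468700) = 1/((979 - 3136) - 2468700) = 1/(-2157 - 2468700) = 1/(-2470857) = -1/2470857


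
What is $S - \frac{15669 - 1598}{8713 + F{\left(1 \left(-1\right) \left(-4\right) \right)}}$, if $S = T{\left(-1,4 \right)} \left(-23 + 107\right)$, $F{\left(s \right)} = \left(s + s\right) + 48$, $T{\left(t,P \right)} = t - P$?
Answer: $- \frac{3697051}{8769} \approx -421.6$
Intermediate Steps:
$F{\left(s \right)} = 48 + 2 s$ ($F{\left(s \right)} = 2 s + 48 = 48 + 2 s$)
$S = -420$ ($S = \left(-1 - 4\right) \left(-23 + 107\right) = \left(-1 - 4\right) 84 = \left(-5\right) 84 = -420$)
$S - \frac{15669 - 1598}{8713 + F{\left(1 \left(-1\right) \left(-4\right) \right)}} = -420 - \frac{15669 - 1598}{8713 + \left(48 + 2 \cdot 1 \left(-1\right) \left(-4\right)\right)} = -420 - \frac{14071}{8713 + \left(48 + 2 \left(\left(-1\right) \left(-4\right)\right)\right)} = -420 - \frac{14071}{8713 + \left(48 + 2 \cdot 4\right)} = -420 - \frac{14071}{8713 + \left(48 + 8\right)} = -420 - \frac{14071}{8713 + 56} = -420 - \frac{14071}{8769} = - \frac{3697051}{8769}$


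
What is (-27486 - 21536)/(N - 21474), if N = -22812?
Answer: 24511/22143 ≈ 1.1069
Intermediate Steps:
(-27486 - 21536)/(N - 21474) = (-27486 - 21536)/(-22812 - 21474) = -49022/(-44286) = -49022*(-1/44286) = 24511/22143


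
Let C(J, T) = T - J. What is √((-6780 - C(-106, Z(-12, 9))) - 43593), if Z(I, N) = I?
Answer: I*√50467 ≈ 224.65*I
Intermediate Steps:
√((-6780 - C(-106, Z(-12, 9))) - 43593) = √((-6780 - (-12 - 1*(-106))) - 43593) = √((-6780 - (-12 + 106)) - 43593) = √((-6780 - 1*94) - 43593) = √((-6780 - 94) - 43593) = √(-6874 - 43593) = √(-50467) = I*√50467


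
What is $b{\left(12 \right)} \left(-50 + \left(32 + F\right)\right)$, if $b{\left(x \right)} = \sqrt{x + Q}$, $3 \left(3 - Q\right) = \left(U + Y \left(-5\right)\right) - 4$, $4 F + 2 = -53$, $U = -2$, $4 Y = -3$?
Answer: $- \frac{381 \sqrt{7}}{8} \approx -126.0$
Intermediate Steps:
$Y = - \frac{3}{4}$ ($Y = \frac{1}{4} \left(-3\right) = - \frac{3}{4} \approx -0.75$)
$F = - \frac{55}{4}$ ($F = - \frac{1}{2} + \frac{1}{4} \left(-53\right) = - \frac{1}{2} - \frac{53}{4} = - \frac{55}{4} \approx -13.75$)
$Q = \frac{15}{4}$ ($Q = 3 - \frac{\left(-2 - - \frac{15}{4}\right) - 4}{3} = 3 - \frac{\left(-2 + \frac{15}{4}\right) - 4}{3} = 3 - \frac{\frac{7}{4} - 4}{3} = 3 - - \frac{3}{4} = 3 + \frac{3}{4} = \frac{15}{4} \approx 3.75$)
$b{\left(x \right)} = \sqrt{\frac{15}{4} + x}$ ($b{\left(x \right)} = \sqrt{x + \frac{15}{4}} = \sqrt{\frac{15}{4} + x}$)
$b{\left(12 \right)} \left(-50 + \left(32 + F\right)\right) = \frac{\sqrt{15 + 4 \cdot 12}}{2} \left(-50 + \left(32 - \frac{55}{4}\right)\right) = \frac{\sqrt{15 + 48}}{2} \left(-50 + \frac{73}{4}\right) = \frac{\sqrt{63}}{2} \left(- \frac{127}{4}\right) = \frac{3 \sqrt{7}}{2} \left(- \frac{127}{4}\right) = - \frac{381 \sqrt{7}}{8}$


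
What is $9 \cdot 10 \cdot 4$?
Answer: $360$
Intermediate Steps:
$9 \cdot 10 \cdot 4 = 90 \cdot 4 = 360$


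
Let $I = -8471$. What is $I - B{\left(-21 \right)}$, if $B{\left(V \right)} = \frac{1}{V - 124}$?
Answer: $- \frac{1228294}{145} \approx -8471.0$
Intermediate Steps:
$B{\left(V \right)} = \frac{1}{-124 + V}$
$I - B{\left(-21 \right)} = -8471 - \frac{1}{-124 - 21} = -8471 - \frac{1}{-145} = -8471 - - \frac{1}{145} = -8471 + \frac{1}{145} = - \frac{1228294}{145}$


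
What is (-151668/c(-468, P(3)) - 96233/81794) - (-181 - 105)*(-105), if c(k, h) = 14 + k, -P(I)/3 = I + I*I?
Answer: -551393235835/18567238 ≈ -29697.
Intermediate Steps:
P(I) = -3*I - 3*I² (P(I) = -3*(I + I*I) = -3*(I + I²) = -3*I - 3*I²)
(-151668/c(-468, P(3)) - 96233/81794) - (-181 - 105)*(-105) = (-151668/(14 - 468) - 96233/81794) - (-181 - 105)*(-105) = (-151668/(-454) - 96233*1/81794) - (-286)*(-105) = (-151668*(-1/454) - 96233/81794) - 1*30030 = (75834/227 - 96233/81794) - 30030 = 6180921305/18567238 - 30030 = -551393235835/18567238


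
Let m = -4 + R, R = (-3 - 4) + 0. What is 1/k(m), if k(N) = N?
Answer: -1/11 ≈ -0.090909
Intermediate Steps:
R = -7 (R = -7 + 0 = -7)
m = -11 (m = -4 - 7 = -11)
1/k(m) = 1/(-11) = -1/11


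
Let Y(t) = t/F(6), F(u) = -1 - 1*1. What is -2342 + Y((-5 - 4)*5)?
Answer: -4639/2 ≈ -2319.5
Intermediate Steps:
F(u) = -2 (F(u) = -1 - 1 = -2)
Y(t) = -t/2 (Y(t) = t/(-2) = t*(-1/2) = -t/2)
-2342 + Y((-5 - 4)*5) = -2342 - (-5 - 4)*5/2 = -2342 - (-9)*5/2 = -2342 - 1/2*(-45) = -2342 + 45/2 = -4639/2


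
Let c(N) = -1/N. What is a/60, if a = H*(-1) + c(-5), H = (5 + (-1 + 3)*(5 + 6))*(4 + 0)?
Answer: -539/300 ≈ -1.7967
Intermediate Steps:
H = 108 (H = (5 + 2*11)*4 = (5 + 22)*4 = 27*4 = 108)
a = -539/5 (a = 108*(-1) - 1/(-5) = -108 - 1*(-⅕) = -108 + ⅕ = -539/5 ≈ -107.80)
a/60 = -539/5/60 = (1/60)*(-539/5) = -539/300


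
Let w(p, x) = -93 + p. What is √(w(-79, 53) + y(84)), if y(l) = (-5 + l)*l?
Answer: 8*√101 ≈ 80.399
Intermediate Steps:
y(l) = l*(-5 + l)
√(w(-79, 53) + y(84)) = √((-93 - 79) + 84*(-5 + 84)) = √(-172 + 84*79) = √(-172 + 6636) = √6464 = 8*√101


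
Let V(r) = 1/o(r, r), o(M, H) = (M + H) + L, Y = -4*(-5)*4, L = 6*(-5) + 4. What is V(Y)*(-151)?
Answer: -151/134 ≈ -1.1269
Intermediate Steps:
L = -26 (L = -30 + 4 = -26)
Y = 80 (Y = 20*4 = 80)
o(M, H) = -26 + H + M (o(M, H) = (M + H) - 26 = (H + M) - 26 = -26 + H + M)
V(r) = 1/(-26 + 2*r) (V(r) = 1/(-26 + r + r) = 1/(-26 + 2*r))
V(Y)*(-151) = (1/(2*(-13 + 80)))*(-151) = ((½)/67)*(-151) = ((½)*(1/67))*(-151) = (1/134)*(-151) = -151/134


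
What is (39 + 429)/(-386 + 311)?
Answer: -156/25 ≈ -6.2400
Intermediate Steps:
(39 + 429)/(-386 + 311) = 468/(-75) = 468*(-1/75) = -156/25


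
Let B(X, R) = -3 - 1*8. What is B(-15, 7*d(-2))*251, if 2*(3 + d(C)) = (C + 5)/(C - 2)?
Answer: -2761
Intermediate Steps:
d(C) = -3 + (5 + C)/(2*(-2 + C)) (d(C) = -3 + ((C + 5)/(C - 2))/2 = -3 + ((5 + C)/(-2 + C))/2 = -3 + (5 + C)/(2*(-2 + C)))
B(X, R) = -11 (B(X, R) = -3 - 8 = -11)
B(-15, 7*d(-2))*251 = -11*251 = -2761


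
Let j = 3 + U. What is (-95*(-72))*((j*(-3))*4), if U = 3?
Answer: -492480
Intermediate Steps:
j = 6 (j = 3 + 3 = 6)
(-95*(-72))*((j*(-3))*4) = (-95*(-72))*((6*(-3))*4) = 6840*(-18*4) = 6840*(-72) = -492480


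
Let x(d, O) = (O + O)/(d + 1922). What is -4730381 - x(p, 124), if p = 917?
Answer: -13429551907/2839 ≈ -4.7304e+6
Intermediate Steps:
x(d, O) = 2*O/(1922 + d) (x(d, O) = (2*O)/(1922 + d) = 2*O/(1922 + d))
-4730381 - x(p, 124) = -4730381 - 2*124/(1922 + 917) = -4730381 - 2*124/2839 = -4730381 - 1*248/2839 = -4730381 - 248/2839 = -13429551907/2839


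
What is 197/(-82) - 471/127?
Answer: -63641/10414 ≈ -6.1111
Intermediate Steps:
197/(-82) - 471/127 = 197*(-1/82) - 471*1/127 = -197/82 - 471/127 = -63641/10414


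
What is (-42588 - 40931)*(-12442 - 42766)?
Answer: 4610916952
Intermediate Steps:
(-42588 - 40931)*(-12442 - 42766) = -83519*(-55208) = 4610916952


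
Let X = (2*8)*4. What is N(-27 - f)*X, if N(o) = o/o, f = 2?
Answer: 64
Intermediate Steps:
X = 64 (X = 16*4 = 64)
N(o) = 1
N(-27 - f)*X = 1*64 = 64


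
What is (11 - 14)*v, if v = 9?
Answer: -27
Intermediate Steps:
(11 - 14)*v = (11 - 14)*9 = -3*9 = -27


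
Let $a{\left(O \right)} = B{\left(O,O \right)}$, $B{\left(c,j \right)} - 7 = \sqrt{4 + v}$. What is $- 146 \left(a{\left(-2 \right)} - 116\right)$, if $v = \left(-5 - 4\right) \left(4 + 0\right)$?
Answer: $15914 - 584 i \sqrt{2} \approx 15914.0 - 825.9 i$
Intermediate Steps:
$v = -36$ ($v = \left(-9\right) 4 = -36$)
$B{\left(c,j \right)} = 7 + 4 i \sqrt{2}$ ($B{\left(c,j \right)} = 7 + \sqrt{4 - 36} = 7 + \sqrt{-32} = 7 + 4 i \sqrt{2}$)
$a{\left(O \right)} = 7 + 4 i \sqrt{2}$
$- 146 \left(a{\left(-2 \right)} - 116\right) = - 146 \left(\left(7 + 4 i \sqrt{2}\right) - 116\right) = - 146 \left(-109 + 4 i \sqrt{2}\right) = 15914 - 584 i \sqrt{2}$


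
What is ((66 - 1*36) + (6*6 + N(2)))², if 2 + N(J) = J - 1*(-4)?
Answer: 4900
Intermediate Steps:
N(J) = 2 + J (N(J) = -2 + (J - 1*(-4)) = -2 + (J + 4) = -2 + (4 + J) = 2 + J)
((66 - 1*36) + (6*6 + N(2)))² = ((66 - 1*36) + (6*6 + (2 + 2)))² = ((66 - 36) + (36 + 4))² = (30 + 40)² = 70² = 4900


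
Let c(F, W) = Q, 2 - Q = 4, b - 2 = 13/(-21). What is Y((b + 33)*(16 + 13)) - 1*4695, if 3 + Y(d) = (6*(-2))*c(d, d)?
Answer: -4674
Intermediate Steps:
b = 29/21 (b = 2 + 13/(-21) = 2 + 13*(-1/21) = 2 - 13/21 = 29/21 ≈ 1.3810)
Q = -2 (Q = 2 - 1*4 = 2 - 4 = -2)
c(F, W) = -2
Y(d) = 21 (Y(d) = -3 + (6*(-2))*(-2) = -3 - 12*(-2) = -3 + 24 = 21)
Y((b + 33)*(16 + 13)) - 1*4695 = 21 - 1*4695 = 21 - 4695 = -4674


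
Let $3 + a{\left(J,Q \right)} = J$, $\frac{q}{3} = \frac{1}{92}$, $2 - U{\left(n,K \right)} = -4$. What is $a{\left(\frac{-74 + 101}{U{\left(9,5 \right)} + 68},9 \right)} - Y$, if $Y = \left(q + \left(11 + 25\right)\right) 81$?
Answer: $- \frac{9944025}{3404} \approx -2921.3$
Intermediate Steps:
$U{\left(n,K \right)} = 6$ ($U{\left(n,K \right)} = 2 - -4 = 2 + 4 = 6$)
$q = \frac{3}{92} \approx 0.032609$
$a{\left(J,Q \right)} = -3 + J$
$Y = \frac{268515}{92}$ ($Y = \left(\frac{3}{92} + \left(11 + 25\right)\right) 81 = \left(\frac{3}{92} + 36\right) 81 = \frac{3315}{92} \cdot 81 = \frac{268515}{92} \approx 2918.6$)
$a{\left(\frac{-74 + 101}{U{\left(9,5 \right)} + 68},9 \right)} - Y = \left(-3 + \frac{-74 + 101}{6 + 68}\right) - \frac{268515}{92} = \left(-3 + \frac{27}{74}\right) - \frac{268515}{92} = - \frac{195}{74} - \frac{268515}{92} = - \frac{9944025}{3404}$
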